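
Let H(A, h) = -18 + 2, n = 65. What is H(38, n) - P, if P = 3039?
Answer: -3055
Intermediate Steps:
H(A, h) = -16
H(38, n) - P = -16 - 1*3039 = -16 - 3039 = -3055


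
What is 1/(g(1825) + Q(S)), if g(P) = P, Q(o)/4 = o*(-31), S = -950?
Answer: 1/119625 ≈ 8.3594e-6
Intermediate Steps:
Q(o) = -124*o (Q(o) = 4*(o*(-31)) = 4*(-31*o) = -124*o)
1/(g(1825) + Q(S)) = 1/(1825 - 124*(-950)) = 1/(1825 + 117800) = 1/119625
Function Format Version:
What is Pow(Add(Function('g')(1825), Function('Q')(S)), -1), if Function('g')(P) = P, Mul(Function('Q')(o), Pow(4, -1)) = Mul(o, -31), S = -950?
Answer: Rational(1, 119625) ≈ 8.3594e-6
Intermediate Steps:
Function('Q')(o) = Mul(-124, o) (Function('Q')(o) = Mul(4, Mul(o, -31)) = Mul(4, Mul(-31, o)) = Mul(-124, o))
Pow(Add(Function('g')(1825), Function('Q')(S)), -1) = Pow(Add(1825, Mul(-124, -950)), -1) = Pow(Add(1825, 117800), -1) = Pow(119625, -1) = Rational(1, 119625)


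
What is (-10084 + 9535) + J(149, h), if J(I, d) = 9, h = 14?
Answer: -540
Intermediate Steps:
(-10084 + 9535) + J(149, h) = (-10084 + 9535) + 9 = -549 + 9 = -540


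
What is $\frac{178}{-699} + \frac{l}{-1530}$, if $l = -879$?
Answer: $\frac{38009}{118830} \approx 0.31986$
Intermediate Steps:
$\frac{178}{-699} + \frac{l}{-1530} = \frac{178}{-699} - \frac{879}{-1530} = 178 \left(- \frac{1}{699}\right) - - \frac{293}{510} = - \frac{178}{699} + \frac{293}{510} = \frac{38009}{118830}$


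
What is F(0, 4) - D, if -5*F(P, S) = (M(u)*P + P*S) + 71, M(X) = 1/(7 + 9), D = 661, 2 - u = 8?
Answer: -3376/5 ≈ -675.20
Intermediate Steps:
u = -6 (u = 2 - 1*8 = 2 - 8 = -6)
M(X) = 1/16
F(P, S) = -71/5 - P/80 - P*S/5 (F(P, S) = -((P/16 + P*S) + 71)/5 = -(71 + P/16 + P*S)/5 = -71/5 - P/80 - P*S/5)
F(0, 4) - D = (-71/5 - 1/80*0 - ⅕*0*4) - 1*661 = (-71/5 + 0 + 0) - 661 = -71/5 - 661 = -3376/5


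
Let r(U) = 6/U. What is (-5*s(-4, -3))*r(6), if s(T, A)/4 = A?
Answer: 60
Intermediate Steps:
s(T, A) = 4*A
(-5*s(-4, -3))*r(6) = (-20*(-3))*(6/6) = (-5*(-12))*(6*(⅙)) = 60*1 = 60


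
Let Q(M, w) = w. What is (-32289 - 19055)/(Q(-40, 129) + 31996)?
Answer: -51344/32125 ≈ -1.5983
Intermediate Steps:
(-32289 - 19055)/(Q(-40, 129) + 31996) = (-32289 - 19055)/(129 + 31996) = -51344/32125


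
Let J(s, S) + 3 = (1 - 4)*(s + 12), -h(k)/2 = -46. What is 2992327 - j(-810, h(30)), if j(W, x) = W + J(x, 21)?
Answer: 2993452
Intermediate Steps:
h(k) = 92 (h(k) = -2*(-46) = 92)
J(s, S) = -39 - 3*s (J(s, S) = -3 + (1 - 4)*(s + 12) = -3 - 3*(12 + s) = -3 + (-36 - 3*s) = -39 - 3*s)
j(W, x) = -39 + W - 3*x (j(W, x) = W + (-39 - 3*x) = -39 + W - 3*x)
2992327 - j(-810, h(30)) = 2992327 - (-39 - 810 - 3*92) = 2992327 - (-39 - 810 - 276) = 2992327 - 1*(-1125) = 2992327 + 1125 = 2993452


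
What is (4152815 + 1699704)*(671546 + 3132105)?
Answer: 22260939746869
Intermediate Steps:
(4152815 + 1699704)*(671546 + 3132105) = 5852519*3803651 = 22260939746869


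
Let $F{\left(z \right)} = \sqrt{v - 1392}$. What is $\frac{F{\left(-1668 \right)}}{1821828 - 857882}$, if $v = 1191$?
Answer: $\frac{i \sqrt{201}}{963946} \approx 1.4708 \cdot 10^{-5} i$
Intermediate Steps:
$F{\left(z \right)} = i \sqrt{201}$ ($F{\left(z \right)} = \sqrt{1191 - 1392} = \sqrt{-201} = i \sqrt{201}$)
$\frac{F{\left(-1668 \right)}}{1821828 - 857882} = \frac{i \sqrt{201}}{1821828 - 857882} = \frac{i \sqrt{201}}{963946}$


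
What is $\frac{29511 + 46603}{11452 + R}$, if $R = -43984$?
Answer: $- \frac{38057}{16266} \approx -2.3397$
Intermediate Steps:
$\frac{29511 + 46603}{11452 + R} = \frac{29511 + 46603}{11452 - 43984} = \frac{76114}{-32532} = 76114 \left(- \frac{1}{32532}\right) = - \frac{38057}{16266}$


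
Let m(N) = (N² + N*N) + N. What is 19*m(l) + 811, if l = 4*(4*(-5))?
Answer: 242491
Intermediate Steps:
l = -80 (l = 4*(-20) = -80)
m(N) = N + 2*N² (m(N) = (N² + N²) + N = 2*N² + N = N + 2*N²)
19*m(l) + 811 = 19*(-80*(1 + 2*(-80))) + 811 = 19*(-80*(1 - 160)) + 811 = 19*(-80*(-159)) + 811 = 19*12720 + 811 = 241680 + 811 = 242491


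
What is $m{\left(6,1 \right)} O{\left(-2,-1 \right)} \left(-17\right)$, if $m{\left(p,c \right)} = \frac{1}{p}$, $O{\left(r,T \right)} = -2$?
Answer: $\frac{17}{3} \approx 5.6667$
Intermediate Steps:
$m{\left(6,1 \right)} O{\left(-2,-1 \right)} \left(-17\right) = \frac{1}{6} \left(-2\right) \left(-17\right) = \left(- \frac{1}{3}\right) \left(-17\right) = \frac{17}{3}$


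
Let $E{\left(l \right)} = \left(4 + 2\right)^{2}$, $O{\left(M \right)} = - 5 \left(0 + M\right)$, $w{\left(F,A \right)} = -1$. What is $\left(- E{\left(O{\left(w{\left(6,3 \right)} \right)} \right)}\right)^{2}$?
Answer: $1296$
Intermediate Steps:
$O{\left(M \right)} = - 5 M$
$E{\left(l \right)} = 36$ ($E{\left(l \right)} = 6^{2} = 36$)
$\left(- E{\left(O{\left(w{\left(6,3 \right)} \right)} \right)}\right)^{2} = \left(\left(-1\right) 36\right)^{2} = \left(-36\right)^{2} = 1296$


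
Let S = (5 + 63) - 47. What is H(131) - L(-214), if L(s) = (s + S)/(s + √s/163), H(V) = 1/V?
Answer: (√214 - 4086247*I)/(131*(√214 + 34882*I)) ≈ -0.89424 - 0.00037822*I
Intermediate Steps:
S = 21 (S = 68 - 47 = 21)
L(s) = (21 + s)/(s + √s/163) (L(s) = (s + 21)/(s + √s/163) = (21 + s)/(s + √s/163))
H(131) - L(-214) = 1/131 - 163*(21 - 214)/(√(-214) + 163*(-214)) = 1/131 - 163*(-193)/(I*√214 - 34882) = 1/131 - 163*(-193)/(-34882 + I*√214) = 1/131 - (-31459)/(-34882 + I*√214) = 1/131 + 31459/(-34882 + I*√214)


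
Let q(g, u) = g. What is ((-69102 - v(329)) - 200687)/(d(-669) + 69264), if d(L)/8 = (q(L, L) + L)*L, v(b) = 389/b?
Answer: -986233/26430544 ≈ -0.037314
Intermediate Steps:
d(L) = 16*L² (d(L) = 8*((L + L)*L) = 8*((2*L)*L) = 8*(2*L²) = 16*L²)
((-69102 - v(329)) - 200687)/(d(-669) + 69264) = ((-69102 - 389/329) - 200687)/(16*(-669)² + 69264) = ((-69102 - 389/329) - 200687)/(16*447561 + 69264) = ((-69102 - 1*389/329) - 200687)/(7160976 + 69264) = ((-69102 - 389/329) - 200687)/7230240 = (-22734947/329 - 200687)*(1/7230240) = -88760970/329*1/7230240 = -986233/26430544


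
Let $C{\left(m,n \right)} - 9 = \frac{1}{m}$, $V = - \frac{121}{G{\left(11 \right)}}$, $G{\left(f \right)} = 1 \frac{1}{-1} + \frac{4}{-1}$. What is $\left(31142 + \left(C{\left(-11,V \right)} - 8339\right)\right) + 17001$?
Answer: $\frac{437942}{11} \approx 39813.0$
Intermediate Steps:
$G{\left(f \right)} = -5$ ($G{\left(f \right)} = 1 \left(-1\right) + 4 \left(-1\right) = -1 - 4 = -5$)
$V = \frac{121}{5}$ ($V = - \frac{121}{-5} = \left(-121\right) \left(- \frac{1}{5}\right) = \frac{121}{5} \approx 24.2$)
$C{\left(m,n \right)} = 9 + \frac{1}{m}$
$\left(31142 + \left(C{\left(-11,V \right)} - 8339\right)\right) + 17001 = \left(31142 - \left(8330 + \frac{1}{11}\right)\right) + 17001 = \left(31142 + \left(\left(9 - \frac{1}{11}\right) - 8339\right)\right) + 17001 = \left(31142 + \left(\frac{98}{11} - 8339\right)\right) + 17001 = \left(31142 - \frac{91631}{11}\right) + 17001 = \frac{250931}{11} + 17001 = \frac{437942}{11}$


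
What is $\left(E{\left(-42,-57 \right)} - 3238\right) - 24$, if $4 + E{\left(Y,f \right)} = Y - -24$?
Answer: $-3284$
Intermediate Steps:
$E{\left(Y,f \right)} = 20 + Y$ ($E{\left(Y,f \right)} = -4 + \left(Y - -24\right) = -4 + \left(Y + 24\right) = -4 + \left(24 + Y\right) = 20 + Y$)
$\left(E{\left(-42,-57 \right)} - 3238\right) - 24 = \left(\left(20 - 42\right) - 3238\right) - 24 = \left(-22 - 3238\right) - 24 = -3260 - 24 = -3284$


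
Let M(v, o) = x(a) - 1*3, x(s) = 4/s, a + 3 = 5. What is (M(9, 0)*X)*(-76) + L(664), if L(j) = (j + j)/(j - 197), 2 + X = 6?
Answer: 143296/467 ≈ 306.84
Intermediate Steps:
X = 4 (X = -2 + 6 = 4)
a = 2 (a = -3 + 5 = 2)
M(v, o) = -1 (M(v, o) = 4/2 - 1*3 = 4*(½) - 3 = 2 - 3 = -1)
L(j) = 2*j/(-197 + j) (L(j) = (2*j)/(-197 + j) = 2*j/(-197 + j))
(M(9, 0)*X)*(-76) + L(664) = -1*4*(-76) + 2*664/(-197 + 664) = -4*(-76) + 2*664/467 = 304 + 2*664*(1/467) = 304 + 1328/467 = 143296/467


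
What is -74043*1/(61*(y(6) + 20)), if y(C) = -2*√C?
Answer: -370215/5734 - 74043*√6/11468 ≈ -80.380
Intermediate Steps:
-74043*1/(61*(y(6) + 20)) = -74043*1/(61*(-2*√6 + 20)) = -74043*1/(61*(20 - 2*√6)) = -74043/(1220 - 122*√6)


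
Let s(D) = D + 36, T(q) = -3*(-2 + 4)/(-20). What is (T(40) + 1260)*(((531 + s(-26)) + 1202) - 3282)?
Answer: -19396017/10 ≈ -1.9396e+6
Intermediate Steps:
T(q) = 3/10 (T(q) = -3*2*(-1/20) = -6*(-1/20) = 3/10)
s(D) = 36 + D
(T(40) + 1260)*(((531 + s(-26)) + 1202) - 3282) = (3/10 + 1260)*(((531 + (36 - 26)) + 1202) - 3282) = 12603*(((531 + 10) + 1202) - 3282)/10 = 12603*((541 + 1202) - 3282)/10 = 12603*(1743 - 3282)/10 = (12603/10)*(-1539) = -19396017/10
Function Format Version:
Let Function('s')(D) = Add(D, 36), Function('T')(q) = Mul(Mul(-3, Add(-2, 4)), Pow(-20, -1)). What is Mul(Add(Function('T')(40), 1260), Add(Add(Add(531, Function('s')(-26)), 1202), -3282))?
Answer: Rational(-19396017, 10) ≈ -1.9396e+6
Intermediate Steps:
Function('T')(q) = Rational(3, 10) (Function('T')(q) = Mul(Mul(-3, 2), Rational(-1, 20)) = Mul(-6, Rational(-1, 20)) = Rational(3, 10))
Function('s')(D) = Add(36, D)
Mul(Add(Function('T')(40), 1260), Add(Add(Add(531, Function('s')(-26)), 1202), -3282)) = Mul(Add(Rational(3, 10), 1260), Add(Add(Add(531, Add(36, -26)), 1202), -3282)) = Mul(Rational(12603, 10), Add(Add(Add(531, 10), 1202), -3282)) = Mul(Rational(12603, 10), Add(Add(541, 1202), -3282)) = Mul(Rational(12603, 10), Add(1743, -3282)) = Mul(Rational(12603, 10), -1539) = Rational(-19396017, 10)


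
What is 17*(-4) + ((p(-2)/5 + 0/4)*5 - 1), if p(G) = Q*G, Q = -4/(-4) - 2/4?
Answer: -70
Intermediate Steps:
Q = ½ (Q = -4*(-¼) - 2*¼ = 1 - ½ = ½ ≈ 0.50000)
p(G) = G/2
17*(-4) + ((p(-2)/5 + 0/4)*5 - 1) = 17*(-4) + ((((½)*(-2))/5 + 0/4)*5 - 1) = -68 + ((-1*⅕ + 0*(¼))*5 - 1) = -68 + ((-⅕ + 0)*5 - 1) = -68 + (-⅕*5 - 1) = -68 + (-1 - 1) = -68 - 2 = -70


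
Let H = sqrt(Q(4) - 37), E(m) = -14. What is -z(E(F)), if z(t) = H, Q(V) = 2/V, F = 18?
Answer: -I*sqrt(146)/2 ≈ -6.0415*I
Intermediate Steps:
H = I*sqrt(146)/2 (H = sqrt(2/4 - 37) = sqrt(2*(1/4) - 37) = sqrt(1/2 - 37) = sqrt(-73/2) = I*sqrt(146)/2 ≈ 6.0415*I)
z(t) = I*sqrt(146)/2
-z(E(F)) = -I*sqrt(146)/2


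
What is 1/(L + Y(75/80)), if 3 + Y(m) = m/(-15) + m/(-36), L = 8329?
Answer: 192/1598575 ≈ 0.00012011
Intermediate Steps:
Y(m) = -3 - 17*m/180 (Y(m) = -3 + (m/(-15) + m/(-36)) = -3 + (m*(-1/15) + m*(-1/36)) = -3 + (-m/15 - m/36) = -3 - 17*m/180)
1/(L + Y(75/80)) = 1/(8329 + (-3 - 85/(12*80))) = 1/(8329 + (-3 - 17/180*15/16)) = 1/(8329 + (-3 - 17/192)) = 1/(8329 - 593/192) = 1/(1598575/192) = 192/1598575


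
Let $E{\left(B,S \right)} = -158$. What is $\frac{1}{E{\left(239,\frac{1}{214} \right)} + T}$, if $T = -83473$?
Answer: $- \frac{1}{83631} \approx -1.1957 \cdot 10^{-5}$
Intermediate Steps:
$\frac{1}{E{\left(239,\frac{1}{214} \right)} + T} = \frac{1}{-158 - 83473} = \frac{1}{-83631} = - \frac{1}{83631}$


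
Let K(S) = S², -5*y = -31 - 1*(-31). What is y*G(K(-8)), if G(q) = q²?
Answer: 0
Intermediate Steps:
y = 0 (y = -(-31 - 1*(-31))/5 = -(-31 + 31)/5 = -⅕*0 = 0)
y*G(K(-8)) = 0*((-8)²)² = 0*64² = 0*4096 = 0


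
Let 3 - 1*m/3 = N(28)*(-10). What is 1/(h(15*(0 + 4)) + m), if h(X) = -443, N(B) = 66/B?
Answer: -7/2543 ≈ -0.0027527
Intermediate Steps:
m = 558/7 (m = 9 - 3*66/28*(-10) = 9 - 3*66*(1/28)*(-10) = 9 - 99*(-10)/14 = 9 - 3*(-165/7) = 9 + 495/7 = 558/7 ≈ 79.714)
1/(h(15*(0 + 4)) + m) = 1/(-443 + 558/7) = 1/(-2543/7) = -7/2543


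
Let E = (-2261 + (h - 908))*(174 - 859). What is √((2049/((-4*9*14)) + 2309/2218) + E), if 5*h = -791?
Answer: √19778373180784554/93156 ≈ 1509.7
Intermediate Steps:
h = -791/5 (h = (⅕)*(-791) = -791/5 ≈ -158.20)
E = 2279132 (E = (-2261 + (-791/5 - 908))*(174 - 859) = (-2261 - 5331/5)*(-685) = -16636/5*(-685) = 2279132)
√((2049/((-4*9*14)) + 2309/2218) + E) = √((2049/((-4*9*14)) + 2309/2218) + 2279132) = √((2049/((-36*14)) + 2309*(1/2218)) + 2279132) = √((2049/(-504) + 2309/2218) + 2279132) = √((2049*(-1/504) + 2309/2218) + 2279132) = √((-683/168 + 2309/2218) + 2279132) = √(-563491/186312 + 2279132) = √(424629077693/186312) = √19778373180784554/93156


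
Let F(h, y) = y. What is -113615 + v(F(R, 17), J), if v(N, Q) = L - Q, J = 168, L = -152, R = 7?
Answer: -113935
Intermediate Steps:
v(N, Q) = -152 - Q
-113615 + v(F(R, 17), J) = -113615 + (-152 - 1*168) = -113615 + (-152 - 168) = -113615 - 320 = -113935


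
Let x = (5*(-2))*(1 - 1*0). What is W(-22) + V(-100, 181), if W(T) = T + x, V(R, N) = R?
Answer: -132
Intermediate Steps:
x = -10 (x = -10*(1 + 0) = -10*1 = -10)
W(T) = -10 + T (W(T) = T - 10 = -10 + T)
W(-22) + V(-100, 181) = (-10 - 22) - 100 = -32 - 100 = -132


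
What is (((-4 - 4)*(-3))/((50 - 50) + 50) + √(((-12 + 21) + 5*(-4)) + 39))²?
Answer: 17644/625 + 48*√7/25 ≈ 33.310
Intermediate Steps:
(((-4 - 4)*(-3))/((50 - 50) + 50) + √(((-12 + 21) + 5*(-4)) + 39))² = ((-8*(-3))/(0 + 50) + √((9 - 20) + 39))² = (24/50 + √(-11 + 39))² = (24*(1/50) + √28)² = (12/25 + 2*√7)²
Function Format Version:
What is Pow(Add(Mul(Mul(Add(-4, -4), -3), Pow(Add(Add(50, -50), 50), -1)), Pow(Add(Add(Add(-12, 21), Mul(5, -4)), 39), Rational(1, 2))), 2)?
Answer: Add(Rational(17644, 625), Mul(Rational(48, 25), Pow(7, Rational(1, 2)))) ≈ 33.310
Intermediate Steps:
Pow(Add(Mul(Mul(Add(-4, -4), -3), Pow(Add(Add(50, -50), 50), -1)), Pow(Add(Add(Add(-12, 21), Mul(5, -4)), 39), Rational(1, 2))), 2) = Pow(Add(Mul(Mul(-8, -3), Pow(Add(0, 50), -1)), Pow(Add(Add(9, -20), 39), Rational(1, 2))), 2) = Pow(Add(Mul(24, Pow(50, -1)), Pow(Add(-11, 39), Rational(1, 2))), 2) = Pow(Add(Mul(24, Rational(1, 50)), Pow(28, Rational(1, 2))), 2) = Pow(Add(Rational(12, 25), Mul(2, Pow(7, Rational(1, 2)))), 2)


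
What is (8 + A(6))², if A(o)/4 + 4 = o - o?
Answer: 64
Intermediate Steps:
A(o) = -16 (A(o) = -16 + 4*(o - o) = -16 + 4*0 = -16 + 0 = -16)
(8 + A(6))² = (8 - 16)² = (-8)² = 64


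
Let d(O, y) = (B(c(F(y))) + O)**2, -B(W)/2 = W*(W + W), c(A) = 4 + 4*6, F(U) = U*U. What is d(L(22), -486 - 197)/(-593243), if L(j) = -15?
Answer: -9928801/593243 ≈ -16.736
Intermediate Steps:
F(U) = U**2
c(A) = 28 (c(A) = 4 + 24 = 28)
B(W) = -4*W**2 (B(W) = -2*W*(W + W) = -2*W*2*W = -4*W**2)
d(O, y) = (-3136 + O)**2 (d(O, y) = (-4*28**2 + O)**2 = (-4*784 + O)**2 = (-3136 + O)**2)
d(L(22), -486 - 197)/(-593243) = (-3136 - 15)**2/(-593243) = (-3151)**2*(-1/593243) = 9928801*(-1/593243) = -9928801/593243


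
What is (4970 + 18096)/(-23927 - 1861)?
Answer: -11533/12894 ≈ -0.89445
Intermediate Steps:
(4970 + 18096)/(-23927 - 1861) = 23066/(-25788) = 23066*(-1/25788) = -11533/12894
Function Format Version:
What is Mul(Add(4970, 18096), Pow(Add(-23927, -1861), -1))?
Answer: Rational(-11533, 12894) ≈ -0.89445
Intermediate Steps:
Mul(Add(4970, 18096), Pow(Add(-23927, -1861), -1)) = Mul(23066, Pow(-25788, -1)) = Mul(23066, Rational(-1, 25788)) = Rational(-11533, 12894)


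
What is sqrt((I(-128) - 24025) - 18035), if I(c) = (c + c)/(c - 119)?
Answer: 2*I*sqrt(641493827)/247 ≈ 205.08*I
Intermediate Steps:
I(c) = 2*c/(-119 + c) (I(c) = (2*c)/(-119 + c) = 2*c/(-119 + c))
sqrt((I(-128) - 24025) - 18035) = sqrt((2*(-128)/(-119 - 128) - 24025) - 18035) = sqrt((2*(-128)/(-247) - 24025) - 18035) = sqrt((2*(-128)*(-1/247) - 24025) - 18035) = sqrt((256/247 - 24025) - 18035) = sqrt(-5933919/247 - 18035) = sqrt(-10388564/247) = 2*I*sqrt(641493827)/247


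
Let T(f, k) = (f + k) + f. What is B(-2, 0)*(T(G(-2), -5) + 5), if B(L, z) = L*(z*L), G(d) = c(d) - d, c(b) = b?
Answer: 0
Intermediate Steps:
G(d) = 0 (G(d) = d - d = 0)
B(L, z) = z*L**2 (B(L, z) = L*(L*z) = z*L**2)
T(f, k) = k + 2*f
B(-2, 0)*(T(G(-2), -5) + 5) = (0*(-2)**2)*((-5 + 2*0) + 5) = (0*4)*((-5 + 0) + 5) = 0*(-5 + 5) = 0*0 = 0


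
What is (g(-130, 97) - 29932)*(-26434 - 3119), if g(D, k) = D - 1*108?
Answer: 891614010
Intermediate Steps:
g(D, k) = -108 + D (g(D, k) = D - 108 = -108 + D)
(g(-130, 97) - 29932)*(-26434 - 3119) = ((-108 - 130) - 29932)*(-26434 - 3119) = (-238 - 29932)*(-29553) = -30170*(-29553) = 891614010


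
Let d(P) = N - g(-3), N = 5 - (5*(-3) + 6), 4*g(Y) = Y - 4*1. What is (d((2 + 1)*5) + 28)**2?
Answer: 30625/16 ≈ 1914.1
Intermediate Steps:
g(Y) = -1 + Y/4 (g(Y) = (Y - 4*1)/4 = (Y - 4)/4 = (-4 + Y)/4 = -1 + Y/4)
N = 14 (N = 5 - (-15 + 6) = 5 - 1*(-9) = 5 + 9 = 14)
d(P) = 63/4 (d(P) = 14 - (-1 + (1/4)*(-3)) = 14 - (-1 - 3/4) = 14 - 1*(-7/4) = 14 + 7/4 = 63/4)
(d((2 + 1)*5) + 28)**2 = (63/4 + 28)**2 = (175/4)**2 = 30625/16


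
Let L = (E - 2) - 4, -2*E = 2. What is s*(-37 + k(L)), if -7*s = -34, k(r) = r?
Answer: -1496/7 ≈ -213.71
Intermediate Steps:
E = -1 (E = -1/2*2 = -1)
L = -7 (L = (-1 - 2) - 4 = -3 - 4 = -7)
s = 34/7 (s = -1/7*(-34) = 34/7 ≈ 4.8571)
s*(-37 + k(L)) = 34*(-37 - 7)/7 = (34/7)*(-44) = -1496/7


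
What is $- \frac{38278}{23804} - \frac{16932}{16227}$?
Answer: $- \frac{170697739}{64377918} \approx -2.6515$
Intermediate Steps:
$- \frac{38278}{23804} - \frac{16932}{16227} = \left(-38278\right) \frac{1}{23804} - \frac{5644}{5409} = - \frac{19139}{11902} - \frac{5644}{5409} = - \frac{170697739}{64377918}$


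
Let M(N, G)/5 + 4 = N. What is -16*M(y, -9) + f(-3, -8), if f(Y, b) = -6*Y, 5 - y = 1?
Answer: 18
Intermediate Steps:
y = 4 (y = 5 - 1*1 = 5 - 1 = 4)
M(N, G) = -20 + 5*N
-16*M(y, -9) + f(-3, -8) = -16*(-20 + 5*4) - 6*(-3) = -16*(-20 + 20) + 18 = -16*0 + 18 = 0 + 18 = 18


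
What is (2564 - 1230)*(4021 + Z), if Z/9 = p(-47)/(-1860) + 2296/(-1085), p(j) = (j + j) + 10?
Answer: 827568244/155 ≈ 5.3392e+6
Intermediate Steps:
p(j) = 10 + 2*j (p(j) = 2*j + 10 = 10 + 2*j)
Z = -2889/155 (Z = 9*((10 + 2*(-47))/(-1860) + 2296/(-1085)) = 9*((10 - 94)*(-1/1860) + 2296*(-1/1085)) = 9*(-84*(-1/1860) - 328/155) = 9*(7/155 - 328/155) = 9*(-321/155) = -2889/155 ≈ -18.639)
(2564 - 1230)*(4021 + Z) = (2564 - 1230)*(4021 - 2889/155) = 1334*(620366/155) = 827568244/155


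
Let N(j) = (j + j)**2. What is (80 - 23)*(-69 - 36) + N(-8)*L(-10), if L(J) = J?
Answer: -8545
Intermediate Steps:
N(j) = 4*j**2 (N(j) = (2*j)**2 = 4*j**2)
(80 - 23)*(-69 - 36) + N(-8)*L(-10) = (80 - 23)*(-69 - 36) + (4*(-8)**2)*(-10) = 57*(-105) + (4*64)*(-10) = -5985 + 256*(-10) = -5985 - 2560 = -8545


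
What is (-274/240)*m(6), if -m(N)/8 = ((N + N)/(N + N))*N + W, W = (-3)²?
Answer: 137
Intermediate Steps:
W = 9
m(N) = -72 - 8*N (m(N) = -8*(((N + N)/(N + N))*N + 9) = -8*(((2*N)/((2*N)))*N + 9) = -8*(((2*N)*(1/(2*N)))*N + 9) = -8*(1*N + 9) = -8*(N + 9) = -8*(9 + N) = -72 - 8*N)
(-274/240)*m(6) = (-274/240)*(-72 - 8*6) = (-274*1/240)*(-72 - 48) = -137/120*(-120) = 137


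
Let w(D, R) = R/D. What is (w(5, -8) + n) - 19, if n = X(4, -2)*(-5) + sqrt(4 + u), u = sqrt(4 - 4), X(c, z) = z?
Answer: -43/5 ≈ -8.6000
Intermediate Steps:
u = 0 (u = sqrt(0) = 0)
n = 12 (n = -2*(-5) + sqrt(4 + 0) = 10 + sqrt(4) = 10 + 2 = 12)
(w(5, -8) + n) - 19 = (-8/5 + 12) - 19 = 52/5 - 19 = -43/5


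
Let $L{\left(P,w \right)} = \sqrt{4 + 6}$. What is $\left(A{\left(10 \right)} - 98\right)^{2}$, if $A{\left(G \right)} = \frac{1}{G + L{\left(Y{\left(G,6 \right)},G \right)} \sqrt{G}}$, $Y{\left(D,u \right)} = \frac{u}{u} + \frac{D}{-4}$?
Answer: $\frac{3837681}{400} \approx 9594.2$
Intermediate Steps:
$Y{\left(D,u \right)} = 1 - \frac{D}{4}$ ($Y{\left(D,u \right)} = 1 + D \left(- \frac{1}{4}\right) = 1 - \frac{D}{4}$)
$L{\left(P,w \right)} = \sqrt{10}$
$A{\left(G \right)} = \frac{1}{G + \sqrt{10} \sqrt{G}}$
$\left(A{\left(10 \right)} - 98\right)^{2} = \left(\frac{1}{10 + \sqrt{10} \sqrt{10}} - 98\right)^{2} = \left(\frac{1}{10 + 10} - 98\right)^{2} = \left(\frac{1}{20} - 98\right)^{2} = \left(- \frac{1959}{20}\right)^{2} = \frac{3837681}{400}$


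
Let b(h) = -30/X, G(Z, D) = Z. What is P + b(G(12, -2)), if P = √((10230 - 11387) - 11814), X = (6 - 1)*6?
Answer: -1 + I*√12971 ≈ -1.0 + 113.89*I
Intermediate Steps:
X = 30 (X = 5*6 = 30)
P = I*√12971 (P = √(-1157 - 11814) = √(-12971) = I*√12971 ≈ 113.89*I)
b(h) = -1 (b(h) = -30/30 = -30*1/30 = -1)
P + b(G(12, -2)) = I*√12971 - 1 = -1 + I*√12971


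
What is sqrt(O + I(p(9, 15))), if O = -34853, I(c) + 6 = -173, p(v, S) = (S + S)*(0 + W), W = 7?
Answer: 2*I*sqrt(8758) ≈ 187.17*I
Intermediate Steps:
p(v, S) = 14*S (p(v, S) = (S + S)*(0 + 7) = (2*S)*7 = 14*S)
I(c) = -179 (I(c) = -6 - 173 = -179)
sqrt(O + I(p(9, 15))) = sqrt(-34853 - 179) = sqrt(-35032) = 2*I*sqrt(8758)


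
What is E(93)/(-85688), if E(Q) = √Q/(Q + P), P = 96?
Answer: -√93/16195032 ≈ -5.9547e-7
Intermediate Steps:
E(Q) = √Q/(96 + Q) (E(Q) = √Q/(Q + 96) = √Q/(96 + Q))
E(93)/(-85688) = (√93/(96 + 93))/(-85688) = (√93/189)*(-1/85688) = -√93/16195032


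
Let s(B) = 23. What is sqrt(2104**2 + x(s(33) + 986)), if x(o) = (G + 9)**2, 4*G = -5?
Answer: sqrt(70830017)/4 ≈ 2104.0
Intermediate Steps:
G = -5/4 (G = (1/4)*(-5) = -5/4 ≈ -1.2500)
x(o) = 961/16 (x(o) = (-5/4 + 9)**2 = (31/4)**2 = 961/16)
sqrt(2104**2 + x(s(33) + 986)) = sqrt(2104**2 + 961/16) = sqrt(4426816 + 961/16) = sqrt(70830017/16) = sqrt(70830017)/4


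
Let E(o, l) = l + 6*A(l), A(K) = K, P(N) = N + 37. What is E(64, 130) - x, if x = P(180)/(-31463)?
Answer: 28631547/31463 ≈ 910.01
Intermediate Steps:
P(N) = 37 + N
x = -217/31463 (x = (37 + 180)/(-31463) = 217*(-1/31463) = -217/31463 ≈ -0.0068970)
E(o, l) = 7*l (E(o, l) = l + 6*l = 7*l)
E(64, 130) - x = 7*130 - 1*(-217/31463) = 910 + 217/31463 = 28631547/31463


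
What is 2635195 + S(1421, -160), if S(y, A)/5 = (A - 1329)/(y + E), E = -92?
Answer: 3502166710/1329 ≈ 2.6352e+6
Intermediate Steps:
S(y, A) = 5*(-1329 + A)/(-92 + y) (S(y, A) = 5*((A - 1329)/(y - 92)) = 5*((-1329 + A)/(-92 + y)) = 5*(-1329 + A)/(-92 + y))
2635195 + S(1421, -160) = 2635195 + 5*(-1329 - 160)/(-92 + 1421) = 2635195 + 5*(-1489)/1329 = 2635195 + 5*(1/1329)*(-1489) = 2635195 - 7445/1329 = 3502166710/1329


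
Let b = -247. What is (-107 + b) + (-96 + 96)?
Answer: -354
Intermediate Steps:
(-107 + b) + (-96 + 96) = (-107 - 247) + (-96 + 96) = -354 + 0 = -354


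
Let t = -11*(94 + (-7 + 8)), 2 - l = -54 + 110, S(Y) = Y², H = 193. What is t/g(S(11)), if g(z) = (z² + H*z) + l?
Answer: -209/7588 ≈ -0.027543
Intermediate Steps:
l = -54 (l = 2 - (-54 + 110) = 2 - 1*56 = 2 - 56 = -54)
t = -1045 (t = -11*(94 + 1) = -11*95 = -1045)
g(z) = -54 + z² + 193*z (g(z) = (z² + 193*z) - 54 = -54 + z² + 193*z)
t/g(S(11)) = -1045/(-54 + (11²)² + 193*11²) = -1045/(-54 + 121² + 193*121) = -1045/(-54 + 14641 + 23353) = -1045/37940 = -1045*1/37940 = -209/7588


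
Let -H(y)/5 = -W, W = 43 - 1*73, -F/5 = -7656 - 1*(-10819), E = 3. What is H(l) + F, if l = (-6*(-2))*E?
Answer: -15965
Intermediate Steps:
F = -15815 (F = -5*(-7656 - 1*(-10819)) = -5*(-7656 + 10819) = -5*3163 = -15815)
l = 36 (l = -6*(-2)*3 = 12*3 = 36)
W = -30 (W = 43 - 73 = -30)
H(y) = -150 (H(y) = -(-5)*(-30) = -5*30 = -150)
H(l) + F = -150 - 15815 = -15965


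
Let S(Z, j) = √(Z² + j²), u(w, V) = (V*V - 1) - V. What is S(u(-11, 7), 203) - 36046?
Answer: -36046 + √42890 ≈ -35839.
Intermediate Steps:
u(w, V) = -1 + V² - V (u(w, V) = (V² - 1) - V = (-1 + V²) - V = -1 + V² - V)
S(u(-11, 7), 203) - 36046 = √((-1 + 7² - 1*7)² + 203²) - 36046 = √((-1 + 49 - 7)² + 41209) - 36046 = √(41² + 41209) - 36046 = √(1681 + 41209) - 36046 = √42890 - 36046 = -36046 + √42890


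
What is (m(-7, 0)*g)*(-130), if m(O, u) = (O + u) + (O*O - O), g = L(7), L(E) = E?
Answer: -44590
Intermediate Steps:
g = 7
m(O, u) = u + O² (m(O, u) = (O + u) + (O² - O) = u + O²)
(m(-7, 0)*g)*(-130) = ((0 + (-7)²)*7)*(-130) = ((0 + 49)*7)*(-130) = (49*7)*(-130) = 343*(-130) = -44590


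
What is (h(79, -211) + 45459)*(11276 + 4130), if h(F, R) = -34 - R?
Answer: 703068216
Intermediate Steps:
(h(79, -211) + 45459)*(11276 + 4130) = ((-34 - 1*(-211)) + 45459)*(11276 + 4130) = ((-34 + 211) + 45459)*15406 = (177 + 45459)*15406 = 45636*15406 = 703068216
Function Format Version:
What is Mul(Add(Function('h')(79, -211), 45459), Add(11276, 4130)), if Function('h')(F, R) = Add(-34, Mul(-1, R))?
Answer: 703068216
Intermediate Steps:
Mul(Add(Function('h')(79, -211), 45459), Add(11276, 4130)) = Mul(Add(Add(-34, Mul(-1, -211)), 45459), Add(11276, 4130)) = Mul(Add(Add(-34, 211), 45459), 15406) = Mul(Add(177, 45459), 15406) = Mul(45636, 15406) = 703068216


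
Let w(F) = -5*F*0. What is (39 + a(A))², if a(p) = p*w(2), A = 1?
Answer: 1521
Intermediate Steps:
w(F) = 0
a(p) = 0 (a(p) = p*0 = 0)
(39 + a(A))² = (39 + 0)² = 39² = 1521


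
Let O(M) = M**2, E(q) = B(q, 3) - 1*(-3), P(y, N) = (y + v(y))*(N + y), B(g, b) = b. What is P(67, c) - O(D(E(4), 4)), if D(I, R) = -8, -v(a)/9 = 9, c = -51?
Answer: -288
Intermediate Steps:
v(a) = -81 (v(a) = -9*9 = -81)
P(y, N) = (-81 + y)*(N + y) (P(y, N) = (y - 81)*(N + y) = (-81 + y)*(N + y))
E(q) = 6 (E(q) = 3 - 1*(-3) = 3 + 3 = 6)
P(67, c) - O(D(E(4), 4)) = (67**2 - 81*(-51) - 81*67 - 51*67) - 1*(-8)**2 = (4489 + 4131 - 5427 - 3417) - 1*64 = -224 - 64 = -288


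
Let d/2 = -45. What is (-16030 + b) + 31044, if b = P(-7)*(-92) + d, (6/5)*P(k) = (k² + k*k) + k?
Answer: 23842/3 ≈ 7947.3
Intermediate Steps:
P(k) = 5*k²/3 + 5*k/6 (P(k) = 5*((k² + k*k) + k)/6 = 5*((k² + k²) + k)/6 = 5*(2*k² + k)/6 = 5*(k + 2*k²)/6 = 5*k²/3 + 5*k/6)
d = -90 (d = 2*(-45) = -90)
b = -21200/3 (b = ((⅚)*(-7)*(1 + 2*(-7)))*(-92) - 90 = ((⅚)*(-7)*(1 - 14))*(-92) - 90 = ((⅚)*(-7)*(-13))*(-92) - 90 = (455/6)*(-92) - 90 = -20930/3 - 90 = -21200/3 ≈ -7066.7)
(-16030 + b) + 31044 = (-16030 - 21200/3) + 31044 = -69290/3 + 31044 = 23842/3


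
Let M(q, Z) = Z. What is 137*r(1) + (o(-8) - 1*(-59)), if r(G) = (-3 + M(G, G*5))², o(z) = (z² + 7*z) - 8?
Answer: 607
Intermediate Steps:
o(z) = -8 + z² + 7*z
r(G) = (-3 + 5*G)² (r(G) = (-3 + G*5)² = (-3 + 5*G)²)
137*r(1) + (o(-8) - 1*(-59)) = 137*(-3 + 5*1)² + ((-8 + (-8)² + 7*(-8)) - 1*(-59)) = 137*(-3 + 5)² + ((-8 + 64 - 56) + 59) = 137*2² + (0 + 59) = 137*4 + 59 = 548 + 59 = 607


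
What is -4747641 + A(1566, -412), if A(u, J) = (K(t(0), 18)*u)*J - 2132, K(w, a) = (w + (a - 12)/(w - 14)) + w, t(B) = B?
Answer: -31312835/7 ≈ -4.4733e+6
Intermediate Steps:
K(w, a) = 2*w + (-12 + a)/(-14 + w) (K(w, a) = (w + (-12 + a)/(-14 + w)) + w = 2*w + (-12 + a)/(-14 + w))
A(u, J) = -2132 - 3*J*u/7 (A(u, J) = (((-12 + 18 - 28*0 + 2*0²)/(-14 + 0))*u)*J - 2132 = (((-12 + 18 + 0 + 2*0)/(-14))*u)*J - 2132 = ((-(-12 + 18 + 0 + 0)/14)*u)*J - 2132 = ((-1/14*6)*u)*J - 2132 = (-3*u/7)*J - 2132 = -3*J*u/7 - 2132 = -2132 - 3*J*u/7)
-4747641 + A(1566, -412) = -4747641 + (-2132 - 3/7*(-412)*1566) = -4747641 + (-2132 + 1935576/7) = -4747641 + 1920652/7 = -31312835/7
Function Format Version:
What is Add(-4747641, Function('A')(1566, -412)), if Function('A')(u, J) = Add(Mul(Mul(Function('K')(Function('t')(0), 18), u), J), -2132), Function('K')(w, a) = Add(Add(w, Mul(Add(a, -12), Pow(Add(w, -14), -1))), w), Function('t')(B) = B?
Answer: Rational(-31312835, 7) ≈ -4.4733e+6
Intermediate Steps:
Function('K')(w, a) = Add(Mul(2, w), Mul(Pow(Add(-14, w), -1), Add(-12, a))) (Function('K')(w, a) = Add(Add(w, Mul(Add(-12, a), Pow(Add(-14, w), -1))), w) = Add(Add(w, Mul(Pow(Add(-14, w), -1), Add(-12, a))), w) = Add(Mul(2, w), Mul(Pow(Add(-14, w), -1), Add(-12, a))))
Function('A')(u, J) = Add(-2132, Mul(Rational(-3, 7), J, u)) (Function('A')(u, J) = Add(Mul(Mul(Mul(Pow(Add(-14, 0), -1), Add(-12, 18, Mul(-28, 0), Mul(2, Pow(0, 2)))), u), J), -2132) = Add(Mul(Mul(Mul(Pow(-14, -1), Add(-12, 18, 0, Mul(2, 0))), u), J), -2132) = Add(Mul(Mul(Mul(Rational(-1, 14), Add(-12, 18, 0, 0)), u), J), -2132) = Add(Mul(Mul(Mul(Rational(-1, 14), 6), u), J), -2132) = Add(Mul(Mul(Rational(-3, 7), u), J), -2132) = Add(Mul(Rational(-3, 7), J, u), -2132) = Add(-2132, Mul(Rational(-3, 7), J, u)))
Add(-4747641, Function('A')(1566, -412)) = Add(-4747641, Add(-2132, Mul(Rational(-3, 7), -412, 1566))) = Add(-4747641, Add(-2132, Rational(1935576, 7))) = Add(-4747641, Rational(1920652, 7)) = Rational(-31312835, 7)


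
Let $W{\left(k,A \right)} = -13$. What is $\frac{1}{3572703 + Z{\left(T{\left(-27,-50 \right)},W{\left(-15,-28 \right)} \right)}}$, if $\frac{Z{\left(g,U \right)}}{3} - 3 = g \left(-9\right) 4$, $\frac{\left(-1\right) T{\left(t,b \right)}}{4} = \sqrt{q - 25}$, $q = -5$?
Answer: $\frac{49621}{177281619912} - \frac{i \sqrt{30}}{29546936652} \approx 2.799 \cdot 10^{-7} - 1.8537 \cdot 10^{-10} i$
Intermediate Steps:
$T{\left(t,b \right)} = - 4 i \sqrt{30}$ ($T{\left(t,b \right)} = - 4 \sqrt{-5 - 25} = - 4 \sqrt{-30} = - 4 i \sqrt{30}$)
$Z{\left(g,U \right)} = 9 - 108 g$ ($Z{\left(g,U \right)} = 9 + 3 g \left(-9\right) 4 = 9 + 3 - 9 g 4 = 9 + 3 \left(- 36 g\right) = 9 - 108 g$)
$\frac{1}{3572703 + Z{\left(T{\left(-27,-50 \right)},W{\left(-15,-28 \right)} \right)}} = \frac{1}{3572703 + \left(9 - 108 \left(- 4 i \sqrt{30}\right)\right)} = \frac{1}{3572703 + \left(9 + 432 i \sqrt{30}\right)} = \frac{1}{3572712 + 432 i \sqrt{30}}$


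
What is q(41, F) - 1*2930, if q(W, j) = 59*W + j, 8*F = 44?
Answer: -1011/2 ≈ -505.50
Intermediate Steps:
F = 11/2 (F = (1/8)*44 = 11/2 ≈ 5.5000)
q(W, j) = j + 59*W
q(41, F) - 1*2930 = (11/2 + 59*41) - 1*2930 = (11/2 + 2419) - 2930 = 4849/2 - 2930 = -1011/2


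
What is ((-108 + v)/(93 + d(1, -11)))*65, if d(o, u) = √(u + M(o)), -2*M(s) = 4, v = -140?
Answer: -749580/4331 + 8060*I*√13/4331 ≈ -173.07 + 6.7099*I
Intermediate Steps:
M(s) = -2 (M(s) = -½*4 = -2)
d(o, u) = √(-2 + u) (d(o, u) = √(u - 2) = √(-2 + u))
((-108 + v)/(93 + d(1, -11)))*65 = ((-108 - 140)/(93 + √(-2 - 11)))*65 = -248/(93 + √(-13))*65 = -248/(93 + I*√13)*65 = -16120/(93 + I*√13)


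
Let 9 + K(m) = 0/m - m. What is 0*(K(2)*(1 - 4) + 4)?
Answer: 0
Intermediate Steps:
K(m) = -9 - m (K(m) = -9 + (0/m - m) = -9 + (0 - m) = -9 - m)
0*(K(2)*(1 - 4) + 4) = 0*((-9 - 1*2)*(1 - 4) + 4) = 0*((-9 - 2)*(-3) + 4) = 0*(-11*(-3) + 4) = 0*(33 + 4) = 0*37 = 0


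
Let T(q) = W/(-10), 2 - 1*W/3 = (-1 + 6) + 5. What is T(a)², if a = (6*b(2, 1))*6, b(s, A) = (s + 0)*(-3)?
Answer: 144/25 ≈ 5.7600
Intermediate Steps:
b(s, A) = -3*s (b(s, A) = s*(-3) = -3*s)
W = -24 (W = 6 - 3*((-1 + 6) + 5) = 6 - 3*(5 + 5) = 6 - 3*10 = 6 - 30 = -24)
a = -216 (a = (6*(-3*2))*6 = (6*(-6))*6 = -36*6 = -216)
T(q) = 12/5 (T(q) = -24/(-10) = -24*(-⅒) = 12/5)
T(a)² = (12/5)² = 144/25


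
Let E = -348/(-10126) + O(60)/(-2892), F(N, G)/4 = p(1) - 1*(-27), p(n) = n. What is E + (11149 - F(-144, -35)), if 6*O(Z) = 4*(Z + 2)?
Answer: 121204658392/10981647 ≈ 11037.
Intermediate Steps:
F(N, G) = 112 (F(N, G) = 4*(1 - 1*(-27)) = 4*(1 + 27) = 4*28 = 112)
O(Z) = 4/3 + 2*Z/3 (O(Z) = (4*(Z + 2))/6 = (4*(2 + Z))/6 = (8 + 4*Z)/6 = 4/3 + 2*Z/3)
E = 220453/10981647 (E = -348/(-10126) + (4/3 + (⅔)*60)/(-2892) = -348*(-1/10126) + (4/3 + 40)*(-1/2892) = 174/5063 + (124/3)*(-1/2892) = 174/5063 - 31/2169 = 220453/10981647 ≈ 0.020075)
E + (11149 - F(-144, -35)) = 220453/10981647 + (11149 - 1*112) = 220453/10981647 + (11149 - 112) = 220453/10981647 + 11037 = 121204658392/10981647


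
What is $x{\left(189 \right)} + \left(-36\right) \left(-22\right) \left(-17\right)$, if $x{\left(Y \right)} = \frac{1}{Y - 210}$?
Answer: $- \frac{282745}{21} \approx -13464.0$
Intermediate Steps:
$x{\left(Y \right)} = \frac{1}{-210 + Y}$
$x{\left(189 \right)} + \left(-36\right) \left(-22\right) \left(-17\right) = \frac{1}{-210 + 189} + \left(-36\right) \left(-22\right) \left(-17\right) = \frac{1}{-21} + 792 \left(-17\right) = - \frac{1}{21} - 13464 = - \frac{282745}{21}$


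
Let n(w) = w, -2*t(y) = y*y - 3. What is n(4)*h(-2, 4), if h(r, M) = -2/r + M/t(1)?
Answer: 20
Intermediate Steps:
t(y) = 3/2 - y**2/2 (t(y) = -(y*y - 3)/2 = -(y**2 - 3)/2 = -(-3 + y**2)/2 = 3/2 - y**2/2)
h(r, M) = M - 2/r (h(r, M) = -2/r + M/(3/2 - 1/2*1**2) = -2/r + M/(3/2 - 1/2*1) = -2/r + M/(3/2 - 1/2) = -2/r + M/1 = -2/r + M*1 = -2/r + M = M - 2/r)
n(4)*h(-2, 4) = 4*(4 - 2/(-2)) = 4*(4 - 2*(-1/2)) = 4*(4 + 1) = 4*5 = 20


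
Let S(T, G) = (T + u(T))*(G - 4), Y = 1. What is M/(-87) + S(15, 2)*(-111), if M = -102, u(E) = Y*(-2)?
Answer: 83728/29 ≈ 2887.2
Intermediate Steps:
u(E) = -2 (u(E) = 1*(-2) = -2)
S(T, G) = (-4 + G)*(-2 + T) (S(T, G) = (T - 2)*(G - 4) = (-2 + T)*(-4 + G) = (-4 + G)*(-2 + T))
M/(-87) + S(15, 2)*(-111) = -102/(-87) + (8 - 4*15 - 2*2 + 2*15)*(-111) = -102*(-1/87) + (8 - 60 - 4 + 30)*(-111) = 34/29 - 26*(-111) = 34/29 + 2886 = 83728/29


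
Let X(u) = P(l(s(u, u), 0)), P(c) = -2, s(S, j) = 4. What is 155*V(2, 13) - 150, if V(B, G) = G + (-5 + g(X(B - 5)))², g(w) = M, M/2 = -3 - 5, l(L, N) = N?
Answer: 70220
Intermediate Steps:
X(u) = -2
M = -16 (M = 2*(-3 - 5) = 2*(-8) = -16)
g(w) = -16
V(B, G) = 441 + G (V(B, G) = G + (-5 - 16)² = G + (-21)² = G + 441 = 441 + G)
155*V(2, 13) - 150 = 155*(441 + 13) - 150 = 155*454 - 150 = 70370 - 150 = 70220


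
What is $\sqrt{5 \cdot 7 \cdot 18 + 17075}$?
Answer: $\sqrt{17705} \approx 133.06$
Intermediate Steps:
$\sqrt{5 \cdot 7 \cdot 18 + 17075} = \sqrt{35 \cdot 18 + 17075} = \sqrt{630 + 17075} = \sqrt{17705}$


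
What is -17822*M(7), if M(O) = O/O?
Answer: -17822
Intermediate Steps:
M(O) = 1
-17822*M(7) = -17822*1 = -17822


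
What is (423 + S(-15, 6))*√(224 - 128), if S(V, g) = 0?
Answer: 1692*√6 ≈ 4144.5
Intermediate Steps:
(423 + S(-15, 6))*√(224 - 128) = (423 + 0)*√(224 - 128) = 423*√96 = 423*(4*√6) = 1692*√6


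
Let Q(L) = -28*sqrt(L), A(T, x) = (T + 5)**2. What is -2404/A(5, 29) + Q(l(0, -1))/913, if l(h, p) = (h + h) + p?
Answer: -601/25 - 28*I/913 ≈ -24.04 - 0.030668*I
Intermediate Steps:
l(h, p) = p + 2*h (l(h, p) = 2*h + p = p + 2*h)
A(T, x) = (5 + T)**2
-2404/A(5, 29) + Q(l(0, -1))/913 = -2404/(5 + 5)**2 - 28*sqrt(-1 + 2*0)/913 = -2404/(10**2) - 28*sqrt(-1 + 0)*(1/913) = -2404/100 - 28*I*(1/913) = -2404*1/100 - 28*I*(1/913) = -601/25 - 28*I/913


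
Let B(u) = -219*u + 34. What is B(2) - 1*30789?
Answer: -31193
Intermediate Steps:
B(u) = 34 - 219*u
B(2) - 1*30789 = (34 - 219*2) - 1*30789 = (34 - 438) - 30789 = -404 - 30789 = -31193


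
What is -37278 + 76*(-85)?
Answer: -43738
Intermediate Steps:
-37278 + 76*(-85) = -37278 - 6460 = -43738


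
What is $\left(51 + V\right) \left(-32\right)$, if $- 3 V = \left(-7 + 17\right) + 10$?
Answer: $- \frac{4256}{3} \approx -1418.7$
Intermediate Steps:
$V = - \frac{20}{3}$ ($V = - \frac{\left(-7 + 17\right) + 10}{3} = - \frac{10 + 10}{3} = \left(- \frac{1}{3}\right) 20 = - \frac{20}{3} \approx -6.6667$)
$\left(51 + V\right) \left(-32\right) = \left(51 - \frac{20}{3}\right) \left(-32\right) = \frac{133}{3} \left(-32\right) = - \frac{4256}{3}$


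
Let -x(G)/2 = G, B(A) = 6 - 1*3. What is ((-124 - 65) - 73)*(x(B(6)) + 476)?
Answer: -123140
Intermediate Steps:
B(A) = 3 (B(A) = 6 - 3 = 3)
x(G) = -2*G
((-124 - 65) - 73)*(x(B(6)) + 476) = ((-124 - 65) - 73)*(-2*3 + 476) = (-189 - 73)*(-6 + 476) = -262*470 = -123140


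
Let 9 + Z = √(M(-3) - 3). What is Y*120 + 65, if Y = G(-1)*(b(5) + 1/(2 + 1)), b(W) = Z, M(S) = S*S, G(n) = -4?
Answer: 4225 - 480*√6 ≈ 3049.2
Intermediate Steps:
M(S) = S²
Z = -9 + √6 (Z = -9 + √((-3)² - 3) = -9 + √(9 - 3) = -9 + √6 ≈ -6.5505)
b(W) = -9 + √6
Y = 104/3 - 4*√6 (Y = -4*((-9 + √6) + 1/(2 + 1)) = -4*((-9 + √6) + 1/3) = -4*((-9 + √6) + ⅓) = -4*(-26/3 + √6) = 104/3 - 4*√6 ≈ 24.869)
Y*120 + 65 = (104/3 - 4*√6)*120 + 65 = (4160 - 480*√6) + 65 = 4225 - 480*√6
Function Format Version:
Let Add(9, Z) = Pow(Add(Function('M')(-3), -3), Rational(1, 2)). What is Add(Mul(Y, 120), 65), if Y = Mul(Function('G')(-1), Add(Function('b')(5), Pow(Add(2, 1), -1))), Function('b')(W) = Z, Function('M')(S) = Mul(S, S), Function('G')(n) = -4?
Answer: Add(4225, Mul(-480, Pow(6, Rational(1, 2)))) ≈ 3049.2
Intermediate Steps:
Function('M')(S) = Pow(S, 2)
Z = Add(-9, Pow(6, Rational(1, 2))) (Z = Add(-9, Pow(Add(Pow(-3, 2), -3), Rational(1, 2))) = Add(-9, Pow(Add(9, -3), Rational(1, 2))) = Add(-9, Pow(6, Rational(1, 2))) ≈ -6.5505)
Function('b')(W) = Add(-9, Pow(6, Rational(1, 2)))
Y = Add(Rational(104, 3), Mul(-4, Pow(6, Rational(1, 2)))) (Y = Mul(-4, Add(Add(-9, Pow(6, Rational(1, 2))), Pow(Add(2, 1), -1))) = Mul(-4, Add(Add(-9, Pow(6, Rational(1, 2))), Pow(3, -1))) = Mul(-4, Add(Add(-9, Pow(6, Rational(1, 2))), Rational(1, 3))) = Mul(-4, Add(Rational(-26, 3), Pow(6, Rational(1, 2)))) = Add(Rational(104, 3), Mul(-4, Pow(6, Rational(1, 2)))) ≈ 24.869)
Add(Mul(Y, 120), 65) = Add(Mul(Add(Rational(104, 3), Mul(-4, Pow(6, Rational(1, 2)))), 120), 65) = Add(Add(4160, Mul(-480, Pow(6, Rational(1, 2)))), 65) = Add(4225, Mul(-480, Pow(6, Rational(1, 2))))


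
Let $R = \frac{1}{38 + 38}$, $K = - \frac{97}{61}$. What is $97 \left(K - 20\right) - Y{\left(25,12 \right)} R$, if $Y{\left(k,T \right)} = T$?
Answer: $- \frac{2427414}{1159} \approx -2094.4$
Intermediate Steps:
$K = - \frac{97}{61}$ ($K = \left(-97\right) \frac{1}{61} = - \frac{97}{61} \approx -1.5902$)
$R = \frac{1}{76} \approx 0.013158$
$97 \left(K - 20\right) - Y{\left(25,12 \right)} R = 97 \left(- \frac{97}{61} - 20\right) - 12 \cdot \frac{1}{76} = 97 \left(- \frac{1317}{61}\right) - \frac{3}{19} = - \frac{127749}{61} - \frac{3}{19} = - \frac{2427414}{1159}$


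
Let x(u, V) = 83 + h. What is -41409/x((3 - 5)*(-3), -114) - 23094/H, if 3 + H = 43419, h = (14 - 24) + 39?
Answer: -25005551/67536 ≈ -370.25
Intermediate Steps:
h = 29 (h = -10 + 39 = 29)
H = 43416 (H = -3 + 43419 = 43416)
x(u, V) = 112 (x(u, V) = 83 + 29 = 112)
-41409/x((3 - 5)*(-3), -114) - 23094/H = -41409/112 - 23094/43416 = -41409*1/112 - 23094*1/43416 = -41409/112 - 1283/2412 = -25005551/67536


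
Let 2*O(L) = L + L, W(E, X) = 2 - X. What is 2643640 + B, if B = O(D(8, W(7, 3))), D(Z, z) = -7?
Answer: 2643633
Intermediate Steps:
O(L) = L (O(L) = (L + L)/2 = (2*L)/2 = L)
B = -7
2643640 + B = 2643640 - 7 = 2643633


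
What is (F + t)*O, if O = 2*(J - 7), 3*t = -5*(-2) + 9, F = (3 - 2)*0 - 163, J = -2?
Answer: 2820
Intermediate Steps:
F = -163 (F = 1*0 - 163 = 0 - 163 = -163)
t = 19/3 (t = (-5*(-2) + 9)/3 = (10 + 9)/3 = (⅓)*19 = 19/3 ≈ 6.3333)
O = -18 (O = 2*(-2 - 7) = 2*(-9) = -18)
(F + t)*O = (-163 + 19/3)*(-18) = -470/3*(-18) = 2820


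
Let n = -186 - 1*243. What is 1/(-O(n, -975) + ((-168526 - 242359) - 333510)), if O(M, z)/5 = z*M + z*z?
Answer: -1/7588895 ≈ -1.3177e-7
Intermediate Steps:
n = -429 (n = -186 - 243 = -429)
O(M, z) = 5*z² + 5*M*z (O(M, z) = 5*(z*M + z*z) = 5*(M*z + z²) = 5*(z² + M*z) = 5*z² + 5*M*z)
1/(-O(n, -975) + ((-168526 - 242359) - 333510)) = 1/(-5*(-975)*(-429 - 975) + ((-168526 - 242359) - 333510)) = 1/(-5*(-975)*(-1404) + (-410885 - 333510)) = 1/(-1*6844500 - 744395) = 1/(-6844500 - 744395) = 1/(-7588895) = -1/7588895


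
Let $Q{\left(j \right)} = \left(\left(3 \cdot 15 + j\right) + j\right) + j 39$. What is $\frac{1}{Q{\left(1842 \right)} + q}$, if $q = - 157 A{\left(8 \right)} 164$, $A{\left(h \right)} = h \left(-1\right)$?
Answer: $\frac{1}{281551} \approx 3.5518 \cdot 10^{-6}$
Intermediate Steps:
$A{\left(h \right)} = - h$
$Q{\left(j \right)} = 45 + 41 j$ ($Q{\left(j \right)} = \left(\left(45 + j\right) + j\right) + 39 j = \left(45 + 2 j\right) + 39 j = 45 + 41 j$)
$q = 205984$ ($q = - 157 \left(\left(-1\right) 8\right) 164 = \left(-157\right) \left(-8\right) 164 = 1256 \cdot 164 = 205984$)
$\frac{1}{Q{\left(1842 \right)} + q} = \frac{1}{\left(45 + 41 \cdot 1842\right) + 205984} = \frac{1}{\left(45 + 75522\right) + 205984} = \frac{1}{75567 + 205984} = \frac{1}{281551}$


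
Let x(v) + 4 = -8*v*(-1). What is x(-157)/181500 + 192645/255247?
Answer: 577390938/772122175 ≈ 0.74780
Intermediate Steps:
x(v) = -4 + 8*v (x(v) = -4 - 8*v*(-1) = -4 + 8*v)
x(-157)/181500 + 192645/255247 = (-4 + 8*(-157))/181500 + 192645/255247 = (-4 - 1256)*(1/181500) + 192645*(1/255247) = -1260*1/181500 + 192645/255247 = -21/3025 + 192645/255247 = 577390938/772122175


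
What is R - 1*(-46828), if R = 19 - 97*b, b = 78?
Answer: 39281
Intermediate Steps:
R = -7547 (R = 19 - 97*78 = 19 - 7566 = -7547)
R - 1*(-46828) = -7547 - 1*(-46828) = -7547 + 46828 = 39281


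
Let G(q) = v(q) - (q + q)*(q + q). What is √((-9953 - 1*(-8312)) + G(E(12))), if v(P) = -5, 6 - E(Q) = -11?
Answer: I*√2802 ≈ 52.934*I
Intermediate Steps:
E(Q) = 17 (E(Q) = 6 - 1*(-11) = 6 + 11 = 17)
G(q) = -5 - 4*q² (G(q) = -5 - (q + q)*(q + q) = -5 - 2*q*2*q = -5 - 4*q²)
√((-9953 - 1*(-8312)) + G(E(12))) = √((-9953 - 1*(-8312)) + (-5 - 4*17²)) = √((-9953 + 8312) + (-5 - 4*289)) = √(-1641 + (-5 - 1156)) = √(-1641 - 1161) = √(-2802) = I*√2802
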